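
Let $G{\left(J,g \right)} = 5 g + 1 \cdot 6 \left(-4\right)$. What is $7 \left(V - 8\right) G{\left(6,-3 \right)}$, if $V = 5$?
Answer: $819$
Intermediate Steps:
$G{\left(J,g \right)} = -24 + 5 g$ ($G{\left(J,g \right)} = 5 g + 6 \left(-4\right) = 5 g - 24 = -24 + 5 g$)
$7 \left(V - 8\right) G{\left(6,-3 \right)} = 7 \left(5 - 8\right) \left(-24 + 5 \left(-3\right)\right) = 7 \left(-3\right) \left(-24 - 15\right) = \left(-21\right) \left(-39\right) = 819$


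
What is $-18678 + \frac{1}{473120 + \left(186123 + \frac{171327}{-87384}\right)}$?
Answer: $- \frac{358661922771482}{19202372995} \approx -18678.0$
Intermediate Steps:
$-18678 + \frac{1}{473120 + \left(186123 + \frac{171327}{-87384}\right)} = -18678 + \frac{1}{473120 + \left(186123 + 171327 \left(- \frac{1}{87384}\right)\right)} = -18678 + \frac{1}{473120 + \left(186123 - \frac{57109}{29128}\right)} = -18678 + \frac{1}{473120 + \frac{5421333635}{29128}} = -18678 + \frac{1}{\frac{19202372995}{29128}} = -18678 + \frac{29128}{19202372995} = - \frac{358661922771482}{19202372995}$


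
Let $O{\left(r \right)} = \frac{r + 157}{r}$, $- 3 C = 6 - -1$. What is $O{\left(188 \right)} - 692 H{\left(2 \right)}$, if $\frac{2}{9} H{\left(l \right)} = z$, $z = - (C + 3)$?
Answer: $\frac{390633}{188} \approx 2077.8$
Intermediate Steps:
$C = - \frac{7}{3}$ ($C = - \frac{6 - -1}{3} = - \frac{6 + 1}{3} = \left(- \frac{1}{3}\right) 7 = - \frac{7}{3} \approx -2.3333$)
$z = - \frac{2}{3}$ ($z = - (- \frac{7}{3} + 3) = \left(-1\right) \frac{2}{3} = - \frac{2}{3} \approx -0.66667$)
$H{\left(l \right)} = -3$ ($H{\left(l \right)} = \frac{9}{2} \left(- \frac{2}{3}\right) = -3$)
$O{\left(r \right)} = \frac{157 + r}{r}$
$O{\left(188 \right)} - 692 H{\left(2 \right)} = \frac{157 + 188}{188} - -2076 = \frac{1}{188} \cdot 345 + 2076 = \frac{345}{188} + 2076 = \frac{390633}{188}$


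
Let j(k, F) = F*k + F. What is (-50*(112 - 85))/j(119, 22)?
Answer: -45/88 ≈ -0.51136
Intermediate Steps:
j(k, F) = F + F*k
(-50*(112 - 85))/j(119, 22) = (-50*(112 - 85))/((22*(1 + 119))) = (-50*27)/((22*120)) = -1350/2640 = -1350*1/2640 = -45/88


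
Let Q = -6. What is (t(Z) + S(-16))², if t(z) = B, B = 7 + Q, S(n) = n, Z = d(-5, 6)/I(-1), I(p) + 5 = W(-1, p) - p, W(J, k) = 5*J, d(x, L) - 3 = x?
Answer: 225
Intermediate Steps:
d(x, L) = 3 + x
I(p) = -10 - p (I(p) = -5 + (5*(-1) - p) = -5 + (-5 - p) = -10 - p)
Z = 2/9 (Z = (3 - 5)/(-10 - 1*(-1)) = -2/(-10 + 1) = -2/(-9) = -2*(-⅑) = 2/9 ≈ 0.22222)
B = 1 (B = 7 - 6 = 1)
t(z) = 1
(t(Z) + S(-16))² = (1 - 16)² = (-15)² = 225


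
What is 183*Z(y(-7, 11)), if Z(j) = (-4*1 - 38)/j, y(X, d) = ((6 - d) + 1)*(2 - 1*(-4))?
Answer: 1281/4 ≈ 320.25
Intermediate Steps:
y(X, d) = 42 - 6*d (y(X, d) = (7 - d)*(2 + 4) = (7 - d)*6 = 42 - 6*d)
Z(j) = -42/j (Z(j) = (-4 - 38)/j = -42/j)
183*Z(y(-7, 11)) = 183*(-42/(42 - 6*11)) = 183*(-42/(42 - 66)) = 183*(-42/(-24)) = 183*(-42*(-1/24)) = 183*(7/4) = 1281/4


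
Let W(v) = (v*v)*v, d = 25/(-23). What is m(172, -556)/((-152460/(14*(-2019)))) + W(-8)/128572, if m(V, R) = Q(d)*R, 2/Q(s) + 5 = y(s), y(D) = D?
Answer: 69150136883/2041884075 ≈ 33.866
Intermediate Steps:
d = -25/23 (d = 25*(-1/23) = -25/23 ≈ -1.0870)
Q(s) = 2/(-5 + s)
W(v) = v³ (W(v) = v²*v = v³)
m(V, R) = -23*R/70 (m(V, R) = (2/(-5 - 25/23))*R = (2/(-140/23))*R = (2*(-23/140))*R = -23*R/70)
m(172, -556)/((-152460/(14*(-2019)))) + W(-8)/128572 = (-23/70*(-556))/((-152460/(14*(-2019)))) + (-8)³/128572 = 6394/(35*((-152460/(-28266)))) - 512*1/128572 = 6394/(35*((-152460*(-1/28266)))) - 128/32143 = 6394/(35*(3630/673)) - 128/32143 = (6394/35)*(673/3630) - 128/32143 = 2151581/63525 - 128/32143 = 69150136883/2041884075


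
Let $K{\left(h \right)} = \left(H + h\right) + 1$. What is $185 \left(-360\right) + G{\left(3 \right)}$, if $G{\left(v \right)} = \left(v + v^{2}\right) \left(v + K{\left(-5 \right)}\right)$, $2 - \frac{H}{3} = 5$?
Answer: $-66720$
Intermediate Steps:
$H = -9$ ($H = 6 - 15 = -9$)
$K{\left(h \right)} = -8 + h$ ($K{\left(h \right)} = \left(-9 + h\right) + 1 = -8 + h$)
$G{\left(v \right)} = \left(-13 + v\right) \left(v + v^{2}\right)$ ($G{\left(v \right)} = \left(v + v^{2}\right) \left(v - 13\right) = \left(v + v^{2}\right) \left(-13 + v\right) = \left(-13 + v\right) \left(v + v^{2}\right)$)
$185 \left(-360\right) + G{\left(3 \right)} = 185 \left(-360\right) + 3 \left(-13 + 3^{2} - 36\right) = -66600 + 3 \left(-13 + 9 - 36\right) = -66600 + 3 \left(-40\right) = -66600 - 120 = -66720$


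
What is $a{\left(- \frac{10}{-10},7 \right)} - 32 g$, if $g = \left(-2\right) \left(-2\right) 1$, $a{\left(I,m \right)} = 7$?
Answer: $-121$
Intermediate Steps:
$g = 4$ ($g = 4 \cdot 1 = 4$)
$a{\left(- \frac{10}{-10},7 \right)} - 32 g = 7 - 128 = -121$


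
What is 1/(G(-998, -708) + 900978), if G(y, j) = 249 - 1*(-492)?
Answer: 1/901719 ≈ 1.1090e-6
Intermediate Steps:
G(y, j) = 741 (G(y, j) = 249 + 492 = 741)
1/(G(-998, -708) + 900978) = 1/(741 + 900978) = 1/901719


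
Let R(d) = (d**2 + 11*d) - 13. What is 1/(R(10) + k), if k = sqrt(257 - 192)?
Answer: 197/38744 - sqrt(65)/38744 ≈ 0.0048766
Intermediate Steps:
R(d) = -13 + d**2 + 11*d
k = sqrt(65) ≈ 8.0623
1/(R(10) + k) = 1/((-13 + 10**2 + 11*10) + sqrt(65)) = 1/((-13 + 100 + 110) + sqrt(65)) = 1/(197 + sqrt(65))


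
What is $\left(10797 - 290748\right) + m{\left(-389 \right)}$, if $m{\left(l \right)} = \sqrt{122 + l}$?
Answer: $-279951 + i \sqrt{267} \approx -2.7995 \cdot 10^{5} + 16.34 i$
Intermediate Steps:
$\left(10797 - 290748\right) + m{\left(-389 \right)} = \left(10797 - 290748\right) + \sqrt{122 - 389} = -279951 + \sqrt{-267} = -279951 + i \sqrt{267}$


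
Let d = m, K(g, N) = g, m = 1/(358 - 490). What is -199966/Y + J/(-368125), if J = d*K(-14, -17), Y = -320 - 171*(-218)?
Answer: -2429212093103/448970403750 ≈ -5.4106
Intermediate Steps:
m = -1/132 (m = 1/(-132) = -1/132 ≈ -0.0075758)
Y = 36958 (Y = -320 + 37278 = 36958)
d = -1/132 ≈ -0.0075758
J = 7/66 (J = -1/132*(-14) = 7/66 ≈ 0.10606)
-199966/Y + J/(-368125) = -199966/36958 + (7/66)/(-368125) = -199966*1/36958 + (7/66)*(-1/368125) = -99983/18479 - 7/24296250 = -2429212093103/448970403750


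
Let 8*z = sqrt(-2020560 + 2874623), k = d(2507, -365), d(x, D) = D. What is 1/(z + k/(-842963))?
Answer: -19691615680/606885739889619847 + 5684692954952*sqrt(854063)/606885739889619847 ≈ 0.0086565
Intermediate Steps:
k = -365
z = sqrt(854063)/8 (z = sqrt(-2020560 + 2874623)/8 = sqrt(854063)/8 ≈ 115.52)
1/(z + k/(-842963)) = 1/(sqrt(854063)/8 - 365/(-842963)) = 1/(sqrt(854063)/8 - 365*(-1/842963)) = 1/(sqrt(854063)/8 + 365/842963) = 1/(365/842963 + sqrt(854063)/8)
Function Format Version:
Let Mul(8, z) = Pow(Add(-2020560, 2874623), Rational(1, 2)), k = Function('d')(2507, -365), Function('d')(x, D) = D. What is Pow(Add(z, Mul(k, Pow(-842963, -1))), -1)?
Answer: Add(Rational(-19691615680, 606885739889619847), Mul(Rational(5684692954952, 606885739889619847), Pow(854063, Rational(1, 2)))) ≈ 0.0086565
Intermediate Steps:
k = -365
z = Mul(Rational(1, 8), Pow(854063, Rational(1, 2))) (z = Mul(Rational(1, 8), Pow(Add(-2020560, 2874623), Rational(1, 2))) = Mul(Rational(1, 8), Pow(854063, Rational(1, 2))) ≈ 115.52)
Pow(Add(z, Mul(k, Pow(-842963, -1))), -1) = Pow(Add(Mul(Rational(1, 8), Pow(854063, Rational(1, 2))), Mul(-365, Pow(-842963, -1))), -1) = Pow(Add(Mul(Rational(1, 8), Pow(854063, Rational(1, 2))), Mul(-365, Rational(-1, 842963))), -1) = Pow(Add(Mul(Rational(1, 8), Pow(854063, Rational(1, 2))), Rational(365, 842963)), -1) = Pow(Add(Rational(365, 842963), Mul(Rational(1, 8), Pow(854063, Rational(1, 2)))), -1)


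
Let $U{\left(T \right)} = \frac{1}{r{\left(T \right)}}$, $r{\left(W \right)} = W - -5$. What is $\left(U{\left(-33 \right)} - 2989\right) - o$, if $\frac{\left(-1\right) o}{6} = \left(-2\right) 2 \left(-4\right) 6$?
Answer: $- \frac{67565}{28} \approx -2413.0$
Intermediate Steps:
$r{\left(W \right)} = 5 + W$ ($r{\left(W \right)} = W + 5 = 5 + W$)
$o = -576$ ($o = - 6 \left(-2\right) 2 \left(-4\right) 6 = - 6 \left(-4\right) \left(-4\right) 6 = - 6 \cdot 16 \cdot 6 = \left(-6\right) 96 = -576$)
$U{\left(T \right)} = \frac{1}{5 + T}$
$\left(U{\left(-33 \right)} - 2989\right) - o = \left(\frac{1}{5 - 33} - 2989\right) - -576 = \left(\frac{1}{-28} - 2989\right) + 576 = \left(- \frac{1}{28} - 2989\right) + 576 = - \frac{83693}{28} + 576 = - \frac{67565}{28}$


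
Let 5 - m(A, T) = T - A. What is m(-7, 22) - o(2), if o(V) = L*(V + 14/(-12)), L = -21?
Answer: -13/2 ≈ -6.5000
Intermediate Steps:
m(A, T) = 5 + A - T (m(A, T) = 5 - (T - A) = 5 + (A - T) = 5 + A - T)
o(V) = 49/2 - 21*V (o(V) = -21*(V + 14/(-12)) = -21*(V + 14*(-1/12)) = -21*(V - 7/6) = -21*(-7/6 + V) = 49/2 - 21*V)
m(-7, 22) - o(2) = (5 - 7 - 1*22) - (49/2 - 21*2) = (5 - 7 - 22) - (49/2 - 42) = -24 - 1*(-35/2) = -24 + 35/2 = -13/2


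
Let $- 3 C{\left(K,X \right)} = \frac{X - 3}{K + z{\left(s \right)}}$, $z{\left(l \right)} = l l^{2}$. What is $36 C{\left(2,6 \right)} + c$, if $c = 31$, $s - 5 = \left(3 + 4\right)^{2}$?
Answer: $\frac{2440705}{78733} \approx 31.0$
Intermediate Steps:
$s = 54$ ($s = 5 + \left(3 + 4\right)^{2} = 5 + 7^{2} = 5 + 49 = 54$)
$z{\left(l \right)} = l^{3}$
$C{\left(K,X \right)} = - \frac{-3 + X}{3 \left(157464 + K\right)}$ ($C{\left(K,X \right)} = - \frac{\left(X - 3\right) \frac{1}{K + 54^{3}}}{3} = - \frac{\left(-3 + X\right) \frac{1}{K + 157464}}{3} = - \frac{\left(-3 + X\right) \frac{1}{157464 + K}}{3} = - \frac{\frac{1}{157464 + K} \left(-3 + X\right)}{3} = - \frac{-3 + X}{3 \left(157464 + K\right)}$)
$36 C{\left(2,6 \right)} + c = 36 \frac{3 - 6}{3 \left(157464 + 2\right)} + 31 = 36 \frac{3 - 6}{3 \cdot 157466} + 31 = 36 \cdot \frac{1}{3} \cdot \frac{1}{157466} \left(-3\right) + 31 = 36 \left(- \frac{1}{157466}\right) + 31 = - \frac{18}{78733} + 31 = \frac{2440705}{78733}$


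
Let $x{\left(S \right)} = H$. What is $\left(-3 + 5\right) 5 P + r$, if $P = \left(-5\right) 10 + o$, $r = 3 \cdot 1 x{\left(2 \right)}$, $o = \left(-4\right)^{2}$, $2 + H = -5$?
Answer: $-361$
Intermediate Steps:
$H = -7$ ($H = -2 - 5 = -7$)
$x{\left(S \right)} = -7$
$o = 16$
$r = -21$ ($r = 3 \cdot 1 \left(-7\right) = 3 \left(-7\right) = -21$)
$P = -34$ ($P = \left(-5\right) 10 + 16 = -50 + 16 = -34$)
$\left(-3 + 5\right) 5 P + r = \left(-3 + 5\right) 5 \left(-34\right) - 21 = 2 \cdot 5 \left(-34\right) - 21 = 10 \left(-34\right) - 21 = -340 - 21 = -361$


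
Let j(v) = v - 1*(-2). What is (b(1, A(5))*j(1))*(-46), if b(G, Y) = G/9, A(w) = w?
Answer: -46/3 ≈ -15.333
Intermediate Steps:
b(G, Y) = G/9 (b(G, Y) = G*(⅑) = G/9)
j(v) = 2 + v (j(v) = v + 2 = 2 + v)
(b(1, A(5))*j(1))*(-46) = (((⅑)*1)*(2 + 1))*(-46) = ((⅑)*3)*(-46) = (⅓)*(-46) = -46/3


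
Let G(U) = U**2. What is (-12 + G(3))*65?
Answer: -195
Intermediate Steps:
(-12 + G(3))*65 = (-12 + 3**2)*65 = (-12 + 9)*65 = -3*65 = -195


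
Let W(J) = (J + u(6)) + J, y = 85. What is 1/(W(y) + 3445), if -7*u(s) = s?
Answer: 7/25299 ≈ 0.00027669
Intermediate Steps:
u(s) = -s/7
W(J) = -6/7 + 2*J (W(J) = (J - 1/7*6) + J = (J - 6/7) + J = (-6/7 + J) + J = -6/7 + 2*J)
1/(W(y) + 3445) = 1/((-6/7 + 2*85) + 3445) = 1/((-6/7 + 170) + 3445) = 1/(1184/7 + 3445) = 1/(25299/7) = 7/25299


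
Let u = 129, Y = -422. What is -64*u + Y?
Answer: -8678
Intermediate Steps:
-64*u + Y = -64*129 - 422 = -8256 - 422 = -8678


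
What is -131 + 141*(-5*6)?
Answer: -4361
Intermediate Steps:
-131 + 141*(-5*6) = -131 + 141*(-30) = -131 - 4230 = -4361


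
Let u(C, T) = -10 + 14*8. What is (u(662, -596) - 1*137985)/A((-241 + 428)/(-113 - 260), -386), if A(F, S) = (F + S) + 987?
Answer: -17143453/74662 ≈ -229.61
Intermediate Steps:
u(C, T) = 102 (u(C, T) = -10 + 112 = 102)
A(F, S) = 987 + F + S
(u(662, -596) - 1*137985)/A((-241 + 428)/(-113 - 260), -386) = (102 - 1*137985)/(987 + (-241 + 428)/(-113 - 260) - 386) = (102 - 137985)/(987 + 187/(-373) - 386) = -137883/(987 + 187*(-1/373) - 386) = -137883/(987 - 187/373 - 386) = -137883/223986/373 = -137883*373/223986 = -17143453/74662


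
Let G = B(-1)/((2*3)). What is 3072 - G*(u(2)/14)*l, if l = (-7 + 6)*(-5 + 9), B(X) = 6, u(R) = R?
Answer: 21508/7 ≈ 3072.6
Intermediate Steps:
l = -4 (l = -1*4 = -4)
G = 1 (G = 6/((2*3)) = 6/6 = 6*(⅙) = 1)
3072 - G*(u(2)/14)*l = 3072 - 1*(2/14)*(-4) = 3072 - 1*(2*(1/14))*(-4) = 3072 - 1*(⅐)*(-4) = 3072 - (-4)/7 = 3072 - 1*(-4/7) = 3072 + 4/7 = 21508/7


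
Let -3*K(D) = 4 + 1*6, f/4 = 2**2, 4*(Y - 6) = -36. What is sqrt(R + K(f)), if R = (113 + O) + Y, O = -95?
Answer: sqrt(105)/3 ≈ 3.4156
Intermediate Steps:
Y = -3 (Y = 6 + (1/4)*(-36) = 6 - 9 = -3)
f = 16 (f = 4*2**2 = 4*4 = 16)
K(D) = -10/3 (K(D) = -(4 + 1*6)/3 = -(4 + 6)/3 = -1/3*10 = -10/3)
R = 15 (R = (113 - 95) - 3 = 18 - 3 = 15)
sqrt(R + K(f)) = sqrt(15 - 10/3) = sqrt(35/3) = sqrt(105)/3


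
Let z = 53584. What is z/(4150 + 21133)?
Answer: 53584/25283 ≈ 2.1194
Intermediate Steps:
z/(4150 + 21133) = 53584/(4150 + 21133) = 53584/25283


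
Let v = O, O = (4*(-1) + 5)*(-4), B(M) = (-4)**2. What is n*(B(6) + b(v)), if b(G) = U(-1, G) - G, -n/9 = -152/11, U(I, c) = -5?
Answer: 20520/11 ≈ 1865.5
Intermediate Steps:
B(M) = 16
n = 1368/11 (n = -(-1368)/11 = -9*(-152/11) = 1368/11 ≈ 124.36)
O = -4 (O = (-4 + 5)*(-4) = 1*(-4) = -4)
v = -4
b(G) = -5 - G
n*(B(6) + b(v)) = 1368*(16 + (-5 - 1*(-4)))/11 = 1368*(16 + (-5 + 4))/11 = 1368*(16 - 1)/11 = (1368/11)*15 = 20520/11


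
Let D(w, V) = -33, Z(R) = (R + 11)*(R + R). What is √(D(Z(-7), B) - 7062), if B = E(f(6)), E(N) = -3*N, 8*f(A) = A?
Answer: I*√7095 ≈ 84.232*I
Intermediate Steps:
f(A) = A/8
B = -9/4 (B = -3*6/8 = -3*¾ = -9/4 ≈ -2.2500)
Z(R) = 2*R*(11 + R) (Z(R) = (11 + R)*(2*R) = 2*R*(11 + R))
√(D(Z(-7), B) - 7062) = √(-33 - 7062) = √(-7095) = I*√7095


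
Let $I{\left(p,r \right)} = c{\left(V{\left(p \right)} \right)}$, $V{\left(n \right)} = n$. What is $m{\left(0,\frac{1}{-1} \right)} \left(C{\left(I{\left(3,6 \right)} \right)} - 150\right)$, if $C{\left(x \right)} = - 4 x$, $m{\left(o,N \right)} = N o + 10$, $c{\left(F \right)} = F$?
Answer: $-1620$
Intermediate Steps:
$I{\left(p,r \right)} = p$
$m{\left(o,N \right)} = 10 + N o$
$m{\left(0,\frac{1}{-1} \right)} \left(C{\left(I{\left(3,6 \right)} \right)} - 150\right) = \left(10 + \frac{1}{-1} \cdot 0\right) \left(\left(-4\right) 3 - 150\right) = \left(10 - 0\right) \left(-12 - 150\right) = \left(10 + 0\right) \left(-162\right) = 10 \left(-162\right) = -1620$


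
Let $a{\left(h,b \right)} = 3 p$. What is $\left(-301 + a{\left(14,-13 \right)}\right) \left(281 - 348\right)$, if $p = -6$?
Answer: $21373$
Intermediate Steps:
$a{\left(h,b \right)} = -18$ ($a{\left(h,b \right)} = 3 \left(-6\right) = -18$)
$\left(-301 + a{\left(14,-13 \right)}\right) \left(281 - 348\right) = \left(-301 - 18\right) \left(281 - 348\right) = \left(-319\right) \left(-67\right) = 21373$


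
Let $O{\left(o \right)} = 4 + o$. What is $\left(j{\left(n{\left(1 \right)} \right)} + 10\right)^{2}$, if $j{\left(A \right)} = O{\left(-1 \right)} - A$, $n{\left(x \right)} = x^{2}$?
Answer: $144$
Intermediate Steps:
$j{\left(A \right)} = 3 - A$ ($j{\left(A \right)} = \left(4 - 1\right) - A = 3 - A$)
$\left(j{\left(n{\left(1 \right)} \right)} + 10\right)^{2} = \left(\left(3 - 1^{2}\right) + 10\right)^{2} = \left(\left(3 - 1\right) + 10\right)^{2} = \left(2 + 10\right)^{2} = 12^{2} = 144$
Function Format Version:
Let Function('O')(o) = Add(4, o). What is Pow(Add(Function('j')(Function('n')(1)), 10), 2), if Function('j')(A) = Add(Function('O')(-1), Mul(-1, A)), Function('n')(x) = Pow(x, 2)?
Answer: 144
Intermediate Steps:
Function('j')(A) = Add(3, Mul(-1, A)) (Function('j')(A) = Add(Add(4, -1), Mul(-1, A)) = Add(3, Mul(-1, A)))
Pow(Add(Function('j')(Function('n')(1)), 10), 2) = Pow(Add(Add(3, Mul(-1, Pow(1, 2))), 10), 2) = Pow(Add(Add(3, Mul(-1, 1)), 10), 2) = Pow(Add(Add(3, -1), 10), 2) = Pow(Add(2, 10), 2) = Pow(12, 2) = 144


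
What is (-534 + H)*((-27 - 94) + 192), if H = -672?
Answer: -85626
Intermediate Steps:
(-534 + H)*((-27 - 94) + 192) = (-534 - 672)*((-27 - 94) + 192) = -1206*(-121 + 192) = -1206*71 = -85626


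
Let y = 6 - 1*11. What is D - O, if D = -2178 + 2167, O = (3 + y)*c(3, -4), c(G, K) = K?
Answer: -19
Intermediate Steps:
y = -5 (y = 6 - 11 = -5)
O = 8 (O = (3 - 5)*(-4) = -2*(-4) = 8)
D = -11
D - O = -11 - 1*8 = -11 - 8 = -19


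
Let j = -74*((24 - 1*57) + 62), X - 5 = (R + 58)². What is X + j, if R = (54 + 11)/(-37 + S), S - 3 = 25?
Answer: 35428/81 ≈ 437.38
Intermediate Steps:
S = 28 (S = 3 + 25 = 28)
R = -65/9 (R = (54 + 11)/(-37 + 28) = 65/(-9) = 65*(-⅑) = -65/9 ≈ -7.2222)
X = 209254/81 (X = 5 + (-65/9 + 58)² = 5 + (457/9)² = 5 + 208849/81 = 209254/81 ≈ 2583.4)
j = -2146 (j = -74*((24 - 57) + 62) = -74*(-33 + 62) = -74*29 = -2146)
X + j = 209254/81 - 2146 = 35428/81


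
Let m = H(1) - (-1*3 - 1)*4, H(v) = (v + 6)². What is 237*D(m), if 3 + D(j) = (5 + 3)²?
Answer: 14457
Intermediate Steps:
H(v) = (6 + v)²
m = 65 (m = (6 + 1)² - (-1*3 - 1)*4 = 7² - (-3 - 1)*4 = 49 - (-4)*4 = 49 - 1*(-16) = 49 + 16 = 65)
D(j) = 61 (D(j) = -3 + (5 + 3)² = -3 + 8² = -3 + 64 = 61)
237*D(m) = 237*61 = 14457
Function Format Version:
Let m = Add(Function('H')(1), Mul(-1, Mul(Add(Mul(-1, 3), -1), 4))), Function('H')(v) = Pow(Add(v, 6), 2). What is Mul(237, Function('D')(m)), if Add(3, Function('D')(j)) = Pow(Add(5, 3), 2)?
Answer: 14457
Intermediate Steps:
Function('H')(v) = Pow(Add(6, v), 2)
m = 65 (m = Add(Pow(Add(6, 1), 2), Mul(-1, Mul(Add(Mul(-1, 3), -1), 4))) = Add(Pow(7, 2), Mul(-1, Mul(Add(-3, -1), 4))) = Add(49, Mul(-1, Mul(-4, 4))) = Add(49, Mul(-1, -16)) = Add(49, 16) = 65)
Function('D')(j) = 61 (Function('D')(j) = Add(-3, Pow(Add(5, 3), 2)) = Add(-3, Pow(8, 2)) = Add(-3, 64) = 61)
Mul(237, Function('D')(m)) = Mul(237, 61) = 14457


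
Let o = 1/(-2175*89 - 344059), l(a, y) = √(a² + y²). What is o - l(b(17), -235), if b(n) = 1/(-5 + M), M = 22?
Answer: -1/537634 - √15960026/17 ≈ -235.00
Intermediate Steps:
b(n) = 1/17 (b(n) = 1/(-5 + 22) = 1/17)
o = -1/537634 (o = 1/(-193575 - 344059) = 1/(-537634) = -1/537634 ≈ -1.8600e-6)
o - l(b(17), -235) = -1/537634 - √((1/17)² + (-235)²) = -1/537634 - √(1/289 + 55225) = -1/537634 - √(15960026/289) = -1/537634 - √15960026/17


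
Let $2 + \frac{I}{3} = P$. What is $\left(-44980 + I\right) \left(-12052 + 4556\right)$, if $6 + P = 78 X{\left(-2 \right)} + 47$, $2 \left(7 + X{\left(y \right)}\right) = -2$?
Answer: $350325560$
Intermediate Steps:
$X{\left(y \right)} = -8$ ($X{\left(y \right)} = -7 + \frac{1}{2} \left(-2\right) = -7 - 1 = -8$)
$P = -583$ ($P = -6 + \left(78 \left(-8\right) + 47\right) = -6 + \left(-624 + 47\right) = -6 - 577 = -583$)
$I = -1755$ ($I = -6 + 3 \left(-583\right) = -6 - 1749 = -1755$)
$\left(-44980 + I\right) \left(-12052 + 4556\right) = \left(-44980 - 1755\right) \left(-12052 + 4556\right) = \left(-46735\right) \left(-7496\right) = 350325560$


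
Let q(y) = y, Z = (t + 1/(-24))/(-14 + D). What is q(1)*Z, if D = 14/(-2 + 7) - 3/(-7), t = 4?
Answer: -3325/9048 ≈ -0.36748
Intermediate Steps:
D = 113/35 (D = 14/5 - 3*(-⅐) = 14*(⅕) + 3/7 = 14/5 + 3/7 = 113/35 ≈ 3.2286)
Z = -3325/9048 (Z = (4 + 1/(-24))/(-14 + 113/35) = (4 - 1/24)/(-377/35) = (95/24)*(-35/377) = -3325/9048 ≈ -0.36748)
q(1)*Z = 1*(-3325/9048) = -3325/9048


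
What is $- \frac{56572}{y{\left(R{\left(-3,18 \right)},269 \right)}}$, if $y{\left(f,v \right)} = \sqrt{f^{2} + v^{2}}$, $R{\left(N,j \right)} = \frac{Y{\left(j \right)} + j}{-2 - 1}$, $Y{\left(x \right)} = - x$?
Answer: $- \frac{56572}{269} \approx -210.3$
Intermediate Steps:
$R{\left(N,j \right)} = 0$ ($R{\left(N,j \right)} = \frac{- j + j}{-2 - 1} = \frac{0}{-3} = 0 \left(- \frac{1}{3}\right) = 0$)
$- \frac{56572}{y{\left(R{\left(-3,18 \right)},269 \right)}} = - \frac{56572}{\sqrt{0^{2} + 269^{2}}} = - \frac{56572}{\sqrt{0 + 72361}} = - \frac{56572}{\sqrt{72361}} = - \frac{56572}{269}$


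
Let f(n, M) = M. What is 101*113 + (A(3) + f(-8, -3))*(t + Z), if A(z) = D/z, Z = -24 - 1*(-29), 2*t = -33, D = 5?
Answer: 34285/3 ≈ 11428.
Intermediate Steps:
t = -33/2 (t = (½)*(-33) = -33/2 ≈ -16.500)
Z = 5 (Z = -24 + 29 = 5)
A(z) = 5/z
101*113 + (A(3) + f(-8, -3))*(t + Z) = 101*113 + (5/3 - 3)*(-33/2 + 5) = 11413 + (5*(⅓) - 3)*(-23/2) = 11413 + (5/3 - 3)*(-23/2) = 11413 - 4/3*(-23/2) = 11413 + 46/3 = 34285/3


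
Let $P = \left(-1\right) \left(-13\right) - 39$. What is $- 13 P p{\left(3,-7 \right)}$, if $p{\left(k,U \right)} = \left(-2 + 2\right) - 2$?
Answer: $-676$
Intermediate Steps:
$p{\left(k,U \right)} = -2$ ($p{\left(k,U \right)} = 0 - 2 = -2$)
$P = -26$ ($P = 13 - 39 = -26$)
$- 13 P p{\left(3,-7 \right)} = \left(-13\right) \left(-26\right) \left(-2\right) = 338 \left(-2\right) = -676$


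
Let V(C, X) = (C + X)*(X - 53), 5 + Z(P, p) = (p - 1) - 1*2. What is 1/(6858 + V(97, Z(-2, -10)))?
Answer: 1/1249 ≈ 0.00080064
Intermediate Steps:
Z(P, p) = -8 + p (Z(P, p) = -5 + ((p - 1) - 1*2) = -5 + ((-1 + p) - 2) = -5 + (-3 + p) = -8 + p)
V(C, X) = (-53 + X)*(C + X) (V(C, X) = (C + X)*(-53 + X) = (-53 + X)*(C + X))
1/(6858 + V(97, Z(-2, -10))) = 1/(6858 + ((-8 - 10)² - 53*97 - 53*(-8 - 10) + 97*(-8 - 10))) = 1/(6858 + ((-18)² - 5141 - 53*(-18) + 97*(-18))) = 1/(6858 + (324 - 5141 + 954 - 1746)) = 1/(6858 - 5609) = 1/1249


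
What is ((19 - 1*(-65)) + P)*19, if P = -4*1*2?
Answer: 1444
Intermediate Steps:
P = -8 (P = -4*2 = -8)
((19 - 1*(-65)) + P)*19 = ((19 - 1*(-65)) - 8)*19 = ((19 + 65) - 8)*19 = (84 - 8)*19 = 76*19 = 1444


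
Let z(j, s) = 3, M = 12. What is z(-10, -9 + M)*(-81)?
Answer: -243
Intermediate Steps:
z(-10, -9 + M)*(-81) = 3*(-81) = -243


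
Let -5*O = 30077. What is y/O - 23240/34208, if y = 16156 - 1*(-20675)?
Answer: -874820465/128609252 ≈ -6.8022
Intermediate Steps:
O = -30077/5 (O = -1/5*30077 = -30077/5 ≈ -6015.4)
y = 36831 (y = 16156 + 20675 = 36831)
y/O - 23240/34208 = 36831/(-30077/5) - 23240/34208 = 36831*(-5/30077) - 23240*1/34208 = -184155/30077 - 2905/4276 = -874820465/128609252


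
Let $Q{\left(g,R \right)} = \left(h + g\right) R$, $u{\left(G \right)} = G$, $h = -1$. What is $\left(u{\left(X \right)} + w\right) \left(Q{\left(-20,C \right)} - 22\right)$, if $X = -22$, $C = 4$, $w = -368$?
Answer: $41340$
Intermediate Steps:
$Q{\left(g,R \right)} = R \left(-1 + g\right)$ ($Q{\left(g,R \right)} = \left(-1 + g\right) R = R \left(-1 + g\right)$)
$\left(u{\left(X \right)} + w\right) \left(Q{\left(-20,C \right)} - 22\right) = \left(-22 - 368\right) \left(4 \left(-1 - 20\right) - 22\right) = - 390 \left(4 \left(-21\right) - 22\right) = - 390 \left(-84 - 22\right) = \left(-390\right) \left(-106\right) = 41340$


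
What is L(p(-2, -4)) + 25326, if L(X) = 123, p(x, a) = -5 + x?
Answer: 25449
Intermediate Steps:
L(p(-2, -4)) + 25326 = 123 + 25326 = 25449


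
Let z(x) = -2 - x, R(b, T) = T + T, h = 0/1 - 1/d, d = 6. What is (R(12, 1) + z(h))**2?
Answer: 1/36 ≈ 0.027778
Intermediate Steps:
h = -1/6 (h = 0/1 - 1/6 = 0*1 - 1*1/6 = 0 - 1/6 = -1/6 ≈ -0.16667)
R(b, T) = 2*T
(R(12, 1) + z(h))**2 = (2*1 + (-2 - 1*(-1/6)))**2 = (2 + (-2 + 1/6))**2 = (2 - 11/6)**2 = (1/6)**2 = 1/36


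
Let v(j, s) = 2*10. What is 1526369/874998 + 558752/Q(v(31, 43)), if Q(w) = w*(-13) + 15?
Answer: -488532922091/214374510 ≈ -2278.9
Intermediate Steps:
v(j, s) = 20
Q(w) = 15 - 13*w (Q(w) = -13*w + 15 = 15 - 13*w)
1526369/874998 + 558752/Q(v(31, 43)) = 1526369/874998 + 558752/(15 - 13*20) = 1526369*(1/874998) + 558752/(15 - 260) = 1526369/874998 + 558752/(-245) = 1526369/874998 + 558752*(-1/245) = 1526369/874998 - 558752/245 = -488532922091/214374510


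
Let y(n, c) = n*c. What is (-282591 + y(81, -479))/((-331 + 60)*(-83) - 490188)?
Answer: 64278/93539 ≈ 0.68718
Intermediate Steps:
y(n, c) = c*n
(-282591 + y(81, -479))/((-331 + 60)*(-83) - 490188) = (-282591 - 479*81)/((-331 + 60)*(-83) - 490188) = (-282591 - 38799)/(-271*(-83) - 490188) = -321390/(22493 - 490188) = -321390/(-467695) = -321390*(-1/467695) = 64278/93539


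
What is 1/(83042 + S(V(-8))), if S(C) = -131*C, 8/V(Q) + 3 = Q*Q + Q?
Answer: 53/4400178 ≈ 1.2045e-5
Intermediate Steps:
V(Q) = 8/(-3 + Q + Q**2) (V(Q) = 8/(-3 + (Q*Q + Q)) = 8/(-3 + (Q**2 + Q)) = 8/(-3 + (Q + Q**2)) = 8/(-3 + Q + Q**2))
1/(83042 + S(V(-8))) = 1/(83042 - 1048/(-3 - 8 + (-8)**2)) = 1/(83042 - 1048/(-3 - 8 + 64)) = 1/(83042 - 1048/53) = 1/(4400178/53) = 53/4400178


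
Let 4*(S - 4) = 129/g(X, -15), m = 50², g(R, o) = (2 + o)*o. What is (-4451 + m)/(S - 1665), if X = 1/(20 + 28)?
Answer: 507260/431817 ≈ 1.1747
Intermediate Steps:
X = 1/48 ≈ 0.020833
g(R, o) = o*(2 + o)
m = 2500
S = 1083/260 (S = 4 + (129/((-15*(2 - 15))))/4 = 4 + (129/((-15*(-13))))/4 = 4 + (129/195)/4 = 4 + (129*(1/195))/4 = 4 + (¼)*(43/65) = 4 + 43/260 = 1083/260 ≈ 4.1654)
(-4451 + m)/(S - 1665) = (-4451 + 2500)/(1083/260 - 1665) = -1951/(-431817/260) = -1951*(-260/431817) = 507260/431817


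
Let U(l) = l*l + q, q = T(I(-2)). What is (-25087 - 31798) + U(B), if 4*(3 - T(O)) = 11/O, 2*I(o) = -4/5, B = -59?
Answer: -427153/8 ≈ -53394.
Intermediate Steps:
I(o) = -⅖ (I(o) = (-4/5)/2 = (-4*⅕)/2 = (½)*(-⅘) = -⅖)
T(O) = 3 - 11/(4*O)
q = 79/8 (q = 3 - 11/(4*(-⅖)) = 3 - 11/4*(-5/2) = 3 + 55/8 = 79/8 ≈ 9.8750)
U(l) = 79/8 + l² (U(l) = l*l + 79/8 = l² + 79/8 = 79/8 + l²)
(-25087 - 31798) + U(B) = (-25087 - 31798) + (79/8 + (-59)²) = -56885 + (79/8 + 3481) = -56885 + 27927/8 = -427153/8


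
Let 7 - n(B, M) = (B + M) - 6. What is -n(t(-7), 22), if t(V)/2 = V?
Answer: -5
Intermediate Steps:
t(V) = 2*V
n(B, M) = 13 - B - M (n(B, M) = 7 - ((B + M) - 6) = 7 - (-6 + B + M) = 7 + (6 - B - M) = 13 - B - M)
-n(t(-7), 22) = -(13 - 2*(-7) - 1*22) = -(13 - 1*(-14) - 22) = -(13 + 14 - 22) = -1*5 = -5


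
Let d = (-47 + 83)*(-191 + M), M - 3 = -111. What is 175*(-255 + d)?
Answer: -1928325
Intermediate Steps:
M = -108 (M = 3 - 111 = -108)
d = -10764 (d = (-47 + 83)*(-191 - 108) = 36*(-299) = -10764)
175*(-255 + d) = 175*(-255 - 10764) = 175*(-11019) = -1928325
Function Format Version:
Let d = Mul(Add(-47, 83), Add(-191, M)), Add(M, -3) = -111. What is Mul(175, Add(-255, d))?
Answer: -1928325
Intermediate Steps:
M = -108 (M = Add(3, -111) = -108)
d = -10764 (d = Mul(Add(-47, 83), Add(-191, -108)) = Mul(36, -299) = -10764)
Mul(175, Add(-255, d)) = Mul(175, Add(-255, -10764)) = Mul(175, -11019) = -1928325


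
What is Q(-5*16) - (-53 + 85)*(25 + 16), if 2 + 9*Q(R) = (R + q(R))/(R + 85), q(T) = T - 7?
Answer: -19739/15 ≈ -1315.9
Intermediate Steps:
q(T) = -7 + T
Q(R) = -2/9 + (-7 + 2*R)/(9*(85 + R)) (Q(R) = -2/9 + ((R + (-7 + R))/(R + 85))/9 = -2/9 + ((-7 + 2*R)/(85 + R))/9 = -2/9 + (-7 + 2*R)/(9*(85 + R)))
Q(-5*16) - (-53 + 85)*(25 + 16) = -59/(255 + 3*(-5*16)) - (-53 + 85)*(25 + 16) = -59/(255 + 3*(-80)) - 32*41 = -59/(255 - 240) - 1*1312 = -59/15 - 1312 = -19739/15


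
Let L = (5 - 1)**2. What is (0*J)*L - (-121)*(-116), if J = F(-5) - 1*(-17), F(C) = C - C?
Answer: -14036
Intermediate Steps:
F(C) = 0
L = 16 (L = 4**2 = 16)
J = 17 (J = 0 - 1*(-17) = 0 + 17 = 17)
(0*J)*L - (-121)*(-116) = (0*17)*16 - (-121)*(-116) = 0*16 - 1*14036 = 0 - 14036 = -14036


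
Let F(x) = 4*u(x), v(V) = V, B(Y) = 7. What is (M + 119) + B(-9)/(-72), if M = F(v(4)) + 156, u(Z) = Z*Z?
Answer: 24401/72 ≈ 338.90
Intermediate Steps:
u(Z) = Z²
F(x) = 4*x²
M = 220 (M = 4*4² + 156 = 4*16 + 156 = 64 + 156 = 220)
(M + 119) + B(-9)/(-72) = (220 + 119) + 7/(-72) = 339 + 7*(-1/72) = 339 - 7/72 = 24401/72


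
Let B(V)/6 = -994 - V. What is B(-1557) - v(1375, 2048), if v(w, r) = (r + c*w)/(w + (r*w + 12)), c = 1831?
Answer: 3171537871/939129 ≈ 3377.1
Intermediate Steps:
v(w, r) = (r + 1831*w)/(12 + w + r*w) (v(w, r) = (r + 1831*w)/(w + (r*w + 12)) = (r + 1831*w)/(w + (12 + r*w)) = (r + 1831*w)/(12 + w + r*w))
B(V) = -5964 - 6*V (B(V) = 6*(-994 - V) = -5964 - 6*V)
B(-1557) - v(1375, 2048) = (-5964 - 6*(-1557)) - (2048 + 1831*1375)/(12 + 1375 + 2048*1375) = (-5964 + 9342) - (2048 + 2517625)/(12 + 1375 + 2816000) = 3378 - 2519673/2817387 = 3378 - 1*839891/939129 = 3378 - 839891/939129 = 3171537871/939129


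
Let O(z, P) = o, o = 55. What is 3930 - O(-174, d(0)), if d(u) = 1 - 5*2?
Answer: 3875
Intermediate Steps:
d(u) = -9 (d(u) = 1 - 10 = -9)
O(z, P) = 55
3930 - O(-174, d(0)) = 3930 - 1*55 = 3930 - 55 = 3875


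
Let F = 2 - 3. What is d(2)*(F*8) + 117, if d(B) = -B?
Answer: 133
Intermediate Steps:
F = -1
d(2)*(F*8) + 117 = (-1*2)*(-1*8) + 117 = -2*(-8) + 117 = 16 + 117 = 133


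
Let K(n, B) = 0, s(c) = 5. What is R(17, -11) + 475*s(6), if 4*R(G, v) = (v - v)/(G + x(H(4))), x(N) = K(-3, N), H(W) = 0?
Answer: 2375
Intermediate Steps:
x(N) = 0
R(G, v) = 0 (R(G, v) = ((v - v)/(G + 0))/4 = (0/G)/4 = (¼)*0 = 0)
R(17, -11) + 475*s(6) = 0 + 475*5 = 0 + 2375 = 2375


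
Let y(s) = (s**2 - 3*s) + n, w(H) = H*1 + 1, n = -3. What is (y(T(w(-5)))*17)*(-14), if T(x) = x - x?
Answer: 714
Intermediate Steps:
w(H) = 1 + H (w(H) = H + 1 = 1 + H)
T(x) = 0
y(s) = -3 + s**2 - 3*s (y(s) = (s**2 - 3*s) - 3 = -3 + s**2 - 3*s)
(y(T(w(-5)))*17)*(-14) = ((-3 + 0**2 - 3*0)*17)*(-14) = ((-3 + 0 + 0)*17)*(-14) = -3*17*(-14) = -51*(-14) = 714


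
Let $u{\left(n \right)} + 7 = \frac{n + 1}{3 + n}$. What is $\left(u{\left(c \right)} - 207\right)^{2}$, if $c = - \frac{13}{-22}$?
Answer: $\frac{284630641}{6241} \approx 45607.0$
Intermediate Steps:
$c = \frac{13}{22}$ ($c = \left(-13\right) \left(- \frac{1}{22}\right) = \frac{13}{22} \approx 0.59091$)
$u{\left(n \right)} = -7 + \frac{1 + n}{3 + n}$ ($u{\left(n \right)} = -7 + \frac{n + 1}{3 + n} = -7 + \frac{1 + n}{3 + n}$)
$\left(u{\left(c \right)} - 207\right)^{2} = \left(\frac{2 \left(-10 - \frac{39}{22}\right)}{3 + \frac{13}{22}} - 207\right)^{2} = \left(\frac{2 \left(-10 - \frac{39}{22}\right)}{\frac{79}{22}} - 207\right)^{2} = \left(2 \cdot \frac{22}{79} \left(- \frac{259}{22}\right) - 207\right)^{2} = \left(- \frac{518}{79} - 207\right)^{2} = \left(- \frac{16871}{79}\right)^{2} = \frac{284630641}{6241}$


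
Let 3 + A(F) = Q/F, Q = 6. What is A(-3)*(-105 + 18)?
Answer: 435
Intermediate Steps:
A(F) = -3 + 6/F
A(-3)*(-105 + 18) = (-3 + 6/(-3))*(-105 + 18) = (-3 + 6*(-⅓))*(-87) = (-3 - 2)*(-87) = -5*(-87) = 435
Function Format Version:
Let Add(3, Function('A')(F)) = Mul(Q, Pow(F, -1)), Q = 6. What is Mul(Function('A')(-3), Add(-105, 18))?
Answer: 435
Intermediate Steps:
Function('A')(F) = Add(-3, Mul(6, Pow(F, -1)))
Mul(Function('A')(-3), Add(-105, 18)) = Mul(Add(-3, Mul(6, Pow(-3, -1))), Add(-105, 18)) = Mul(Add(-3, Mul(6, Rational(-1, 3))), -87) = Mul(Add(-3, -2), -87) = Mul(-5, -87) = 435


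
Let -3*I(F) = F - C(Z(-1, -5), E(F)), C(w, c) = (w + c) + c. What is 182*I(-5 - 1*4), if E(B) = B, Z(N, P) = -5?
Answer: -2548/3 ≈ -849.33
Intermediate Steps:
C(w, c) = w + 2*c (C(w, c) = (c + w) + c = w + 2*c)
I(F) = -5/3 + F/3 (I(F) = -(F - (-5 + 2*F))/3 = -(F + (5 - 2*F))/3 = -(5 - F)/3 = -5/3 + F/3)
182*I(-5 - 1*4) = 182*(-5/3 + (-5 - 1*4)/3) = 182*(-5/3 + (-5 - 4)/3) = 182*(-5/3 + (⅓)*(-9)) = 182*(-5/3 - 3) = 182*(-14/3) = -2548/3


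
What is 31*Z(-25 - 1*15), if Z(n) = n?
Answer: -1240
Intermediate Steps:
31*Z(-25 - 1*15) = 31*(-25 - 1*15) = 31*(-25 - 15) = 31*(-40) = -1240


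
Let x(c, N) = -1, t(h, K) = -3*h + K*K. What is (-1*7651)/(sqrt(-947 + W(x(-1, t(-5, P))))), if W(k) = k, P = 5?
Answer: 7651*I*sqrt(237)/474 ≈ 248.49*I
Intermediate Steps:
t(h, K) = K**2 - 3*h (t(h, K) = -3*h + K**2 = K**2 - 3*h)
(-1*7651)/(sqrt(-947 + W(x(-1, t(-5, P))))) = (-1*7651)/(sqrt(-947 - 1)) = -7651*(-I*sqrt(237)/474) = -(-7651)*I*sqrt(237)/474 = 7651*I*sqrt(237)/474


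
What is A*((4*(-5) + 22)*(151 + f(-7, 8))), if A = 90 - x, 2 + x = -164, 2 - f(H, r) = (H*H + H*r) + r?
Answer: 77824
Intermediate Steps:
f(H, r) = 2 - r - H² - H*r (f(H, r) = 2 - ((H*H + H*r) + r) = 2 - ((H² + H*r) + r) = 2 - (r + H² + H*r) = 2 + (-r - H² - H*r) = 2 - r - H² - H*r)
x = -166 (x = -2 - 164 = -166)
A = 256 (A = 90 - 1*(-166) = 90 + 166 = 256)
A*((4*(-5) + 22)*(151 + f(-7, 8))) = 256*((4*(-5) + 22)*(151 + (2 - 1*8 - 1*(-7)² - 1*(-7)*8))) = 256*((-20 + 22)*(151 + (2 - 8 - 1*49 + 56))) = 256*(2*(151 + (2 - 8 - 49 + 56))) = 256*(2*(151 + 1)) = 256*(2*152) = 256*304 = 77824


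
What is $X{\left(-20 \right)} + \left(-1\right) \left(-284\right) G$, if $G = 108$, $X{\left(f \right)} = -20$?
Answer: $30652$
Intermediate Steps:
$X{\left(-20 \right)} + \left(-1\right) \left(-284\right) G = -20 + \left(-1\right) \left(-284\right) 108 = -20 + 284 \cdot 108 = -20 + 30672 = 30652$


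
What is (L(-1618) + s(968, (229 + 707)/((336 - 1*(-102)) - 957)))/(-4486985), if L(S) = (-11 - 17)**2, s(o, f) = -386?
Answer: -398/4486985 ≈ -8.8701e-5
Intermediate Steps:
L(S) = 784 (L(S) = (-28)**2 = 784)
(L(-1618) + s(968, (229 + 707)/((336 - 1*(-102)) - 957)))/(-4486985) = (784 - 386)/(-4486985) = 398*(-1/4486985) = -398/4486985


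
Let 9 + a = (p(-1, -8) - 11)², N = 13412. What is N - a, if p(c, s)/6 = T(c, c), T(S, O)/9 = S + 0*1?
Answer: 9196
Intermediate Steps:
T(S, O) = 9*S (T(S, O) = 9*(S + 0*1) = 9*(S + 0) = 9*S)
p(c, s) = 54*c (p(c, s) = 6*(9*c) = 54*c)
a = 4216 (a = -9 + (54*(-1) - 11)² = -9 + (-54 - 11)² = -9 + (-65)² = -9 + 4225 = 4216)
N - a = 13412 - 1*4216 = 13412 - 4216 = 9196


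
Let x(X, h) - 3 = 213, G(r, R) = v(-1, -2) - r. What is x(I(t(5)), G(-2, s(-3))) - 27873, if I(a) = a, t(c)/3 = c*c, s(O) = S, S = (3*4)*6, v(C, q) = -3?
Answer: -27657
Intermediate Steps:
S = 72 (S = 12*6 = 72)
s(O) = 72
t(c) = 3*c² (t(c) = 3*(c*c) = 3*c²)
G(r, R) = -3 - r
x(X, h) = 216 (x(X, h) = 3 + 213 = 216)
x(I(t(5)), G(-2, s(-3))) - 27873 = 216 - 27873 = -27657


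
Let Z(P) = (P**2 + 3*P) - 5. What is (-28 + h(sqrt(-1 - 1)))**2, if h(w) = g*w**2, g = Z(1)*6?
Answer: 256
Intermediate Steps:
Z(P) = -5 + P**2 + 3*P
g = -6 (g = (-5 + 1**2 + 3*1)*6 = (-5 + 1 + 3)*6 = -1*6 = -6)
h(w) = -6*w**2
(-28 + h(sqrt(-1 - 1)))**2 = (-28 - 6*(sqrt(-1 - 1))**2)**2 = (-28 - 6*(sqrt(-2))**2)**2 = (-28 - 6*(I*sqrt(2))**2)**2 = (-28 - 6*(-2))**2 = (-28 + 12)**2 = (-16)**2 = 256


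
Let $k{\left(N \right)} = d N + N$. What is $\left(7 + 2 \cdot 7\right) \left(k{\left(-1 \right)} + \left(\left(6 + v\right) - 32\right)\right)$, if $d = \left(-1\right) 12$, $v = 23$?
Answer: $168$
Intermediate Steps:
$d = -12$
$k{\left(N \right)} = - 11 N$ ($k{\left(N \right)} = - 12 N + N = - 11 N$)
$\left(7 + 2 \cdot 7\right) \left(k{\left(-1 \right)} + \left(\left(6 + v\right) - 32\right)\right) = \left(7 + 2 \cdot 7\right) \left(\left(-11\right) \left(-1\right) + \left(\left(6 + 23\right) - 32\right)\right) = \left(7 + 14\right) \left(11 + \left(29 - 32\right)\right) = 21 \left(11 - 3\right) = 21 \cdot 8 = 168$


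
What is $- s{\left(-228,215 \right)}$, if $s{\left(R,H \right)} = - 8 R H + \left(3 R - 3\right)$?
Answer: $-391473$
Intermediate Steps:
$s{\left(R,H \right)} = -3 + 3 R - 8 H R$ ($s{\left(R,H \right)} = - 8 H R + \left(-3 + 3 R\right) = -3 + 3 R - 8 H R$)
$- s{\left(-228,215 \right)} = - (-3 + 3 \left(-228\right) - 1720 \left(-228\right)) = - (-3 - 684 + 392160) = \left(-1\right) 391473 = -391473$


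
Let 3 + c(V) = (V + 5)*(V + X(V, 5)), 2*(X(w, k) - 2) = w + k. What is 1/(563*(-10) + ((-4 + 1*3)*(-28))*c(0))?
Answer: -1/5084 ≈ -0.00019670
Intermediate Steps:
X(w, k) = 2 + k/2 + w/2 (X(w, k) = 2 + (w + k)/2 = 2 + (k + w)/2 = 2 + (k/2 + w/2) = 2 + k/2 + w/2)
c(V) = -3 + (5 + V)*(9/2 + 3*V/2) (c(V) = -3 + (V + 5)*(V + (2 + (½)*5 + V/2)) = -3 + (5 + V)*(V + (2 + 5/2 + V/2)) = -3 + (5 + V)*(V + (9/2 + V/2)) = -3 + (5 + V)*(9/2 + 3*V/2))
1/(563*(-10) + ((-4 + 1*3)*(-28))*c(0)) = 1/(563*(-10) + ((-4 + 1*3)*(-28))*(39/2 + 12*0 + (3/2)*0²)) = 1/(-5630 + ((-4 + 3)*(-28))*(39/2 + 0 + (3/2)*0)) = 1/(-5630 + (-1*(-28))*(39/2 + 0 + 0)) = 1/(-5630 + 28*(39/2)) = 1/(-5630 + 546) = 1/(-5084) = -1/5084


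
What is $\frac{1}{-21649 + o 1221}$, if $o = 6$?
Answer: $- \frac{1}{14323} \approx -6.9818 \cdot 10^{-5}$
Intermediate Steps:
$\frac{1}{-21649 + o 1221} = \frac{1}{-21649 + 6 \cdot 1221} = \frac{1}{-21649 + 7326} = \frac{1}{-14323} = - \frac{1}{14323}$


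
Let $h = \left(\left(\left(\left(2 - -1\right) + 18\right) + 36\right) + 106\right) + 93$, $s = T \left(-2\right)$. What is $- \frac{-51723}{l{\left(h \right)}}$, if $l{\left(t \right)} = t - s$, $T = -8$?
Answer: $\frac{17241}{80} \approx 215.51$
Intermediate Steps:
$s = 16$ ($s = \left(-8\right) \left(-2\right) = 16$)
$h = 256$ ($h = \left(\left(\left(\left(2 + 1\right) + 18\right) + 36\right) + 106\right) + 93 = \left(\left(\left(3 + 18\right) + 36\right) + 106\right) + 93 = \left(\left(21 + 36\right) + 106\right) + 93 = \left(57 + 106\right) + 93 = 163 + 93 = 256$)
$l{\left(t \right)} = -16 + t$ ($l{\left(t \right)} = t - 16 = -16 + t$)
$- \frac{-51723}{l{\left(h \right)}} = - \frac{-51723}{-16 + 256} = - \frac{-51723}{240} = \left(-1\right) \left(- \frac{17241}{80}\right) = \frac{17241}{80}$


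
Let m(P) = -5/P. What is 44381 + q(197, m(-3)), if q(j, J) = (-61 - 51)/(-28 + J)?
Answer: 3506435/79 ≈ 44385.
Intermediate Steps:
q(j, J) = -112/(-28 + J)
44381 + q(197, m(-3)) = 44381 - 112/(-28 - 5/(-3)) = 44381 - 112/(-28 - 5*(-1/3)) = 44381 - 112/(-28 + 5/3) = 44381 - 112/(-79/3) = 44381 - 112*(-3/79) = 44381 + 336/79 = 3506435/79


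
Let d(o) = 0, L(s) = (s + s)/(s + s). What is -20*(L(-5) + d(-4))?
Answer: -20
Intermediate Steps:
L(s) = 1 (L(s) = (2*s)/((2*s)) = (2*s)*(1/(2*s)) = 1)
-20*(L(-5) + d(-4)) = -20*(1 + 0) = -20*1 = -20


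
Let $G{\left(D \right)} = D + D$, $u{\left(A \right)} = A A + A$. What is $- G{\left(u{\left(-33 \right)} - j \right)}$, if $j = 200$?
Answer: $-1712$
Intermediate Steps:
$u{\left(A \right)} = A + A^{2}$ ($u{\left(A \right)} = A^{2} + A = A + A^{2}$)
$G{\left(D \right)} = 2 D$
$- G{\left(u{\left(-33 \right)} - j \right)} = - 2 \left(- 33 \left(1 - 33\right) - 200\right) = - 2 \left(\left(-33\right) \left(-32\right) - 200\right) = - 2 \left(1056 - 200\right) = - 2 \cdot 856 = \left(-1\right) 1712 = -1712$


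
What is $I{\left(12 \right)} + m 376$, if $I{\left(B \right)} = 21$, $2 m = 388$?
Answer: $72965$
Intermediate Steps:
$m = 194$ ($m = \frac{1}{2} \cdot 388 = 194$)
$I{\left(12 \right)} + m 376 = 21 + 194 \cdot 376 = 21 + 72944 = 72965$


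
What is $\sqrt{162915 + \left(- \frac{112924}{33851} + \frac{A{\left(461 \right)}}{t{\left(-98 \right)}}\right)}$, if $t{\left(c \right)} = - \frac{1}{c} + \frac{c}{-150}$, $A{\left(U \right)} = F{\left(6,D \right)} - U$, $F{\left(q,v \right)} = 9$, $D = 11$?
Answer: $\frac{\sqrt{4421615094287495906839}}{165091327} \approx 402.78$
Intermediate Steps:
$A{\left(U \right)} = 9 - U$
$t{\left(c \right)} = - \frac{1}{c} - \frac{c}{150}$ ($t{\left(c \right)} = - \frac{1}{c} + c \left(- \frac{1}{150}\right) = - \frac{1}{c} - \frac{c}{150}$)
$\sqrt{162915 + \left(- \frac{112924}{33851} + \frac{A{\left(461 \right)}}{t{\left(-98 \right)}}\right)} = \sqrt{162915 + \left(- \frac{112924}{33851} + \frac{9 - 461}{- \frac{1}{-98} - - \frac{49}{75}}\right)} = \sqrt{162915 + \left(\left(-112924\right) \frac{1}{33851} + \frac{9 - 461}{\left(-1\right) \left(- \frac{1}{98}\right) + \frac{49}{75}}\right)} = \sqrt{162915 - \left(\frac{112924}{33851} + \frac{452}{\frac{1}{98} + \frac{49}{75}}\right)} = \sqrt{162915 - \left(\frac{112924}{33851} + \frac{452}{\frac{4877}{7350}}\right)} = \sqrt{162915 - \frac{113010522548}{165091327}} = \sqrt{\frac{26782843015657}{165091327}} = \frac{\sqrt{4421615094287495906839}}{165091327}$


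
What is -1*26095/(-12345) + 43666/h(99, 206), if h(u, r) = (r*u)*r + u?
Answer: 7344734317/3457639449 ≈ 2.1242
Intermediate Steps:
h(u, r) = u + u*r**2 (h(u, r) = u*r**2 + u = u + u*r**2)
-1*26095/(-12345) + 43666/h(99, 206) = -1*26095/(-12345) + 43666/((99*(1 + 206**2))) = -26095*(-1/12345) + 43666/((99*(1 + 42436))) = 5219/2469 + 43666/((99*42437)) = 5219/2469 + 43666/4201263 = 7344734317/3457639449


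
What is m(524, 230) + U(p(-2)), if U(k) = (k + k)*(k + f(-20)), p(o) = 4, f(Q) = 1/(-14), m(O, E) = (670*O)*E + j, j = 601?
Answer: 565243227/7 ≈ 8.0749e+7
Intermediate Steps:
m(O, E) = 601 + 670*E*O (m(O, E) = (670*O)*E + 601 = 670*E*O + 601 = 601 + 670*E*O)
f(Q) = -1/14
U(k) = 2*k*(-1/14 + k) (U(k) = (k + k)*(k - 1/14) = (2*k)*(-1/14 + k) = 2*k*(-1/14 + k))
m(524, 230) + U(p(-2)) = (601 + 670*230*524) + (⅐)*4*(-1 + 14*4) = (601 + 80748400) + (⅐)*4*(-1 + 56) = 80749001 + (⅐)*4*55 = 80749001 + 220/7 = 565243227/7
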